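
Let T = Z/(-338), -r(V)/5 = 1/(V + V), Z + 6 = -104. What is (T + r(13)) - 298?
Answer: -100679/338 ≈ -297.87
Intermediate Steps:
Z = -110 (Z = -6 - 104 = -110)
r(V) = -5/(2*V) (r(V) = -5/(V + V) = -5*1/(2*V) = -5/(2*V))
T = 55/169 (T = -110/(-338) = -110*(-1/338) = 55/169 ≈ 0.32544)
(T + r(13)) - 298 = (55/169 - 5/2/13) - 298 = (55/169 - 5/2*1/13) - 298 = (55/169 - 5/26) - 298 = 45/338 - 298 = -100679/338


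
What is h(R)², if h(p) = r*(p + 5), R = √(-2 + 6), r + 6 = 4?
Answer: 196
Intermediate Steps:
r = -2 (r = -6 + 4 = -2)
R = 2 (R = √4 = 2)
h(p) = -10 - 2*p (h(p) = -2*(p + 5) = -2*(5 + p) = -10 - 2*p)
h(R)² = (-10 - 2*2)² = (-10 - 4)² = (-14)² = 196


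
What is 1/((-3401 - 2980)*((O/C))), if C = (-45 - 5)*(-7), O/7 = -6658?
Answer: 25/21242349 ≈ 1.1769e-6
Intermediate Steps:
O = -46606 (O = 7*(-6658) = -46606)
C = 350 (C = -50*(-7) = 350)
1/((-3401 - 2980)*((O/C))) = 1/((-3401 - 2980)*((-46606/350))) = 1/((-6381)*((-46606*1/350))) = -1/(6381*(-3329/25)) = -1/6381*(-25/3329) = 25/21242349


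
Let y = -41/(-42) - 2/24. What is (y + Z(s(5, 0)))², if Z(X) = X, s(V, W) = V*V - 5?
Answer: 342225/784 ≈ 436.51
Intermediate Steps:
s(V, W) = -5 + V² (s(V, W) = V² - 5 = -5 + V²)
y = 25/28 (y = -41*(-1/42) - 2*1/24 = 41/42 - 1/12 = 25/28 ≈ 0.89286)
(y + Z(s(5, 0)))² = (25/28 + (-5 + 5²))² = (25/28 + (-5 + 25))² = (25/28 + 20)² = (585/28)² = 342225/784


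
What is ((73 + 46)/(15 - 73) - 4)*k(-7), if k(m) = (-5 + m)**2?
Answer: -25272/29 ≈ -871.45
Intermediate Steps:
((73 + 46)/(15 - 73) - 4)*k(-7) = ((73 + 46)/(15 - 73) - 4)*(-5 - 7)**2 = (119/(-58) - 4)*(-12)**2 = (119*(-1/58) - 4)*144 = (-119/58 - 4)*144 = -351/58*144 = -25272/29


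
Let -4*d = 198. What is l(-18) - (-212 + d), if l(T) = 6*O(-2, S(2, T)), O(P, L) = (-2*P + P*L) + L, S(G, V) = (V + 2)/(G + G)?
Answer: 619/2 ≈ 309.50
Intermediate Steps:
d = -99/2 (d = -¼*198 = -99/2 ≈ -49.500)
S(G, V) = (2 + V)/(2*G) (S(G, V) = (2 + V)/((2*G)) = (2 + V)*(1/(2*G)) = (2 + V)/(2*G))
O(P, L) = L - 2*P + L*P (O(P, L) = (-2*P + L*P) + L = L - 2*P + L*P)
l(T) = 21 - 3*T/2 (l(T) = 6*((½)*(2 + T)/2 - 2*(-2) + ((½)*(2 + T)/2)*(-2)) = 6*((½)*(½)*(2 + T) + 4 + ((½)*(½)*(2 + T))*(-2)) = 6*((½ + T/4) + 4 + (½ + T/4)*(-2)) = 6*((½ + T/4) + 4 + (-1 - T/2)) = 6*(7/2 - T/4) = 21 - 3*T/2)
l(-18) - (-212 + d) = (21 - 3/2*(-18)) - (-212 - 99/2) = (21 + 27) - 1*(-523/2) = 48 + 523/2 = 619/2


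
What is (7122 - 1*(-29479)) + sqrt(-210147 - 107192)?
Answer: 36601 + I*sqrt(317339) ≈ 36601.0 + 563.33*I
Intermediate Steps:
(7122 - 1*(-29479)) + sqrt(-210147 - 107192) = (7122 + 29479) + sqrt(-317339) = 36601 + I*sqrt(317339)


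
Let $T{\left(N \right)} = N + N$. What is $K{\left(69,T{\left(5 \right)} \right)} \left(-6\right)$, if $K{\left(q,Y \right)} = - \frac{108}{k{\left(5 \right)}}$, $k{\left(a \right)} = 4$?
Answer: $162$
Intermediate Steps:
$T{\left(N \right)} = 2 N$
$K{\left(q,Y \right)} = -27$ ($K{\left(q,Y \right)} = - \frac{108}{4} = \left(-108\right) \frac{1}{4} = -27$)
$K{\left(69,T{\left(5 \right)} \right)} \left(-6\right) = \left(-27\right) \left(-6\right) = 162$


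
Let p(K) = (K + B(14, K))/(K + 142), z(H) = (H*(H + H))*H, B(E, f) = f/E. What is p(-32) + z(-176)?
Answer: -839573528/77 ≈ -1.0904e+7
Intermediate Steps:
z(H) = 2*H**3 (z(H) = (H*(2*H))*H = (2*H**2)*H = 2*H**3)
p(K) = 15*K/(14*(142 + K)) (p(K) = (K + K/14)/(K + 142) = (K + K*(1/14))/(142 + K) = (K + K/14)/(142 + K) = (15*K/14)/(142 + K) = 15*K/(14*(142 + K)))
p(-32) + z(-176) = (15/14)*(-32)/(142 - 32) + 2*(-176)**3 = (15/14)*(-32)/110 + 2*(-5451776) = (15/14)*(-32)*(1/110) - 10903552 = -24/77 - 10903552 = -839573528/77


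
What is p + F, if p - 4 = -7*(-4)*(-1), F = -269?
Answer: -293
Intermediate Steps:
p = -24 (p = 4 - 7*(-4)*(-1) = 4 + 28*(-1) = 4 - 28 = -24)
p + F = -24 - 269 = -293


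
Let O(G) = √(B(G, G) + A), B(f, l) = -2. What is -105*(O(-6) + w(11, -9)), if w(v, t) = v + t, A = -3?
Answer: -210 - 105*I*√5 ≈ -210.0 - 234.79*I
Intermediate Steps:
O(G) = I*√5 (O(G) = √(-2 - 3) = √(-5) = I*√5)
w(v, t) = t + v
-105*(O(-6) + w(11, -9)) = -105*(I*√5 + (-9 + 11)) = -105*(I*√5 + 2) = -105*(2 + I*√5) = -210 - 105*I*√5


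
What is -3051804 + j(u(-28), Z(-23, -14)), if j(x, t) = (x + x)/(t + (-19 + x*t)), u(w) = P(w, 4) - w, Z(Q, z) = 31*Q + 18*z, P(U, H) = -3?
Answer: -76627746686/25109 ≈ -3.0518e+6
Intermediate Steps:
Z(Q, z) = 18*z + 31*Q
u(w) = -3 - w
j(x, t) = 2*x/(-19 + t + t*x) (j(x, t) = (2*x)/(t + (-19 + t*x)) = (2*x)/(-19 + t + t*x) = 2*x/(-19 + t + t*x))
-3051804 + j(u(-28), Z(-23, -14)) = -3051804 + 2*(-3 - 1*(-28))/(-19 + (18*(-14) + 31*(-23)) + (18*(-14) + 31*(-23))*(-3 - 1*(-28))) = -3051804 + 2*(-3 + 28)/(-19 + (-252 - 713) + (-252 - 713)*(-3 + 28)) = -3051804 + 2*25/(-19 - 965 - 965*25) = -3051804 + 2*25/(-19 - 965 - 24125) = -3051804 + 2*25/(-25109) = -3051804 + 2*25*(-1/25109) = -3051804 - 50/25109 = -76627746686/25109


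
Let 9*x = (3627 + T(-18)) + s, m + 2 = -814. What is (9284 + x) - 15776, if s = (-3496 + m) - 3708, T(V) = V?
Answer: -62839/9 ≈ -6982.1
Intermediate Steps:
m = -816 (m = -2 - 814 = -816)
s = -8020 (s = (-3496 - 816) - 3708 = -4312 - 3708 = -8020)
x = -4411/9 (x = ((3627 - 18) - 8020)/9 = (3609 - 8020)/9 = (1/9)*(-4411) = -4411/9 ≈ -490.11)
(9284 + x) - 15776 = (9284 - 4411/9) - 15776 = 79145/9 - 15776 = -62839/9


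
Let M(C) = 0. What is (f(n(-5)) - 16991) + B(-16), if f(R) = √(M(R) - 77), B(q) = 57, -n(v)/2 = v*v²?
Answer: -16934 + I*√77 ≈ -16934.0 + 8.775*I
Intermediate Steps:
n(v) = -2*v³ (n(v) = -2*v*v² = -2*v³)
f(R) = I*√77 (f(R) = √(0 - 77) = √(-77) = I*√77)
(f(n(-5)) - 16991) + B(-16) = (I*√77 - 16991) + 57 = (-16991 + I*√77) + 57 = -16934 + I*√77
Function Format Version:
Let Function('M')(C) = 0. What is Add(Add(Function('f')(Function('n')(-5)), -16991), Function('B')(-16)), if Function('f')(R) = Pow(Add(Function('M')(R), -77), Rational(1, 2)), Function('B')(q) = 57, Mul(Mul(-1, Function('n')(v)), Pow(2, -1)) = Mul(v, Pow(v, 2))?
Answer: Add(-16934, Mul(I, Pow(77, Rational(1, 2)))) ≈ Add(-16934., Mul(8.7750, I))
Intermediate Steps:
Function('n')(v) = Mul(-2, Pow(v, 3)) (Function('n')(v) = Mul(-2, Mul(v, Pow(v, 2))) = Mul(-2, Pow(v, 3)))
Function('f')(R) = Mul(I, Pow(77, Rational(1, 2))) (Function('f')(R) = Pow(Add(0, -77), Rational(1, 2)) = Pow(-77, Rational(1, 2)) = Mul(I, Pow(77, Rational(1, 2))))
Add(Add(Function('f')(Function('n')(-5)), -16991), Function('B')(-16)) = Add(Add(Mul(I, Pow(77, Rational(1, 2))), -16991), 57) = Add(Add(-16991, Mul(I, Pow(77, Rational(1, 2)))), 57) = Add(-16934, Mul(I, Pow(77, Rational(1, 2))))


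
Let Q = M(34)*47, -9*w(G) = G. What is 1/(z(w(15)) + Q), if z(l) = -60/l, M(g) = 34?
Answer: 1/1634 ≈ 0.00061200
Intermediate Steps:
w(G) = -G/9
Q = 1598 (Q = 34*47 = 1598)
1/(z(w(15)) + Q) = 1/(-60/((-⅑*15)) + 1598) = 1/(-60/(-5/3) + 1598) = 1/(-60*(-⅗) + 1598) = 1/(36 + 1598) = 1/1634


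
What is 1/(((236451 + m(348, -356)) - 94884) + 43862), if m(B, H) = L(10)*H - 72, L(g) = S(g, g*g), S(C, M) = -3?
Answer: 1/186425 ≈ 5.3641e-6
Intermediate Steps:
L(g) = -3
m(B, H) = -72 - 3*H (m(B, H) = -3*H - 72 = -72 - 3*H)
1/(((236451 + m(348, -356)) - 94884) + 43862) = 1/(((236451 + (-72 - 3*(-356))) - 94884) + 43862) = 1/(((236451 + (-72 + 1068)) - 94884) + 43862) = 1/(((236451 + 996) - 94884) + 43862) = 1/((237447 - 94884) + 43862) = 1/(142563 + 43862) = 1/186425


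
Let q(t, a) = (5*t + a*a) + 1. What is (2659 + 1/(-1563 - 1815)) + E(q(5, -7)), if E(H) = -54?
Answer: 8799689/3378 ≈ 2605.0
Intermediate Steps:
q(t, a) = 1 + a² + 5*t (q(t, a) = (5*t + a²) + 1 = (a² + 5*t) + 1 = 1 + a² + 5*t)
(2659 + 1/(-1563 - 1815)) + E(q(5, -7)) = (2659 + 1/(-1563 - 1815)) - 54 = (2659 + 1/(-3378)) - 54 = (2659 - 1/3378) - 54 = 8982101/3378 - 54 = 8799689/3378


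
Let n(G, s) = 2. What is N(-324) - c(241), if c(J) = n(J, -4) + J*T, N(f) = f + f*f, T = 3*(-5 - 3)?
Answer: 110434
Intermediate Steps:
T = -24 (T = 3*(-8) = -24)
N(f) = f + f**2
c(J) = 2 - 24*J (c(J) = 2 + J*(-24) = 2 - 24*J)
N(-324) - c(241) = -324*(1 - 324) - (2 - 24*241) = -324*(-323) - (2 - 5784) = 104652 - 1*(-5782) = 104652 + 5782 = 110434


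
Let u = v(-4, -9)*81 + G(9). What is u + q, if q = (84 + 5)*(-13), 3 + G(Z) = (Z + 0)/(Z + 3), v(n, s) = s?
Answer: -7553/4 ≈ -1888.3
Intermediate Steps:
G(Z) = -3 + Z/(3 + Z) (G(Z) = -3 + (Z + 0)/(Z + 3) = -3 + Z/(3 + Z))
q = -1157 (q = 89*(-13) = -1157)
u = -2925/4 (u = -9*81 + (-9 - 2*9)/(3 + 9) = -729 + (-9 - 18)/12 = -729 + (1/12)*(-27) = -729 - 9/4 = -2925/4 ≈ -731.25)
u + q = -2925/4 - 1157 = -7553/4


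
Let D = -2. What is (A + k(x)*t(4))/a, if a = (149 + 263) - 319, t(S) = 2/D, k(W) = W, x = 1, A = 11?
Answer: 10/93 ≈ 0.10753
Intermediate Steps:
t(S) = -1 (t(S) = 2/(-2) = 2*(-½) = -1)
a = 93 (a = 412 - 319 = 93)
(A + k(x)*t(4))/a = (11 + 1*(-1))/93 = (11 - 1)*(1/93) = 10*(1/93) = 10/93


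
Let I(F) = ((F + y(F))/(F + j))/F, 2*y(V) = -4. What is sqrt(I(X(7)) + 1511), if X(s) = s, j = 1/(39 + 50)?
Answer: sqrt(1801934589)/1092 ≈ 38.873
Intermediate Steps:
y(V) = -2 (y(V) = (1/2)*(-4) = -2)
j = 1/89 ≈ 0.011236
I(F) = (-2 + F)/(F*(1/89 + F)) (I(F) = ((F - 2)/(F + 1/89))/F = ((-2 + F)/(1/89 + F))/F = (-2 + F)/(F*(1/89 + F)))
sqrt(I(X(7)) + 1511) = sqrt(89*(-2 + 7)/(7*(1 + 89*7)) + 1511) = sqrt(89*(1/7)*5/(1 + 623) + 1511) = sqrt(89*(1/7)*5/624 + 1511) = sqrt(89*(1/7)*(1/624)*5 + 1511) = sqrt(445/4368 + 1511) = sqrt(6600493/4368) = sqrt(1801934589)/1092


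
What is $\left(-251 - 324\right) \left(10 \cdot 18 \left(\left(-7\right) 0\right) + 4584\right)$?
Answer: $-2635800$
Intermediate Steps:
$\left(-251 - 324\right) \left(10 \cdot 18 \left(\left(-7\right) 0\right) + 4584\right) = - 575 \left(180 \cdot 0 + 4584\right) = - 575 \left(0 + 4584\right) = \left(-575\right) 4584 = -2635800$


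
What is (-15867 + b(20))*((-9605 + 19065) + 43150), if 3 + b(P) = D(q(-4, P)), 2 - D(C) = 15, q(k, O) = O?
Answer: -835604630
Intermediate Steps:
D(C) = -13 (D(C) = 2 - 1*15 = 2 - 15 = -13)
b(P) = -16 (b(P) = -3 - 13 = -16)
(-15867 + b(20))*((-9605 + 19065) + 43150) = (-15867 - 16)*((-9605 + 19065) + 43150) = -15883*(9460 + 43150) = -15883*52610 = -835604630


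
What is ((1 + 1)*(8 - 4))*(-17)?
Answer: -136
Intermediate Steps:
((1 + 1)*(8 - 4))*(-17) = (2*4)*(-17) = 8*(-17) = -136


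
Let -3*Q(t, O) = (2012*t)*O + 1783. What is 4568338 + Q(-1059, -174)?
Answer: -357039961/3 ≈ -1.1901e+8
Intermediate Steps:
Q(t, O) = -1783/3 - 2012*O*t/3 (Q(t, O) = -((2012*t)*O + 1783)/3 = -(2012*O*t + 1783)/3 = -(1783 + 2012*O*t)/3 = -1783/3 - 2012*O*t/3)
4568338 + Q(-1059, -174) = 4568338 + (-1783/3 - 2012/3*(-174)*(-1059)) = 4568338 + (-1783/3 - 123581064) = 4568338 - 370744975/3 = -357039961/3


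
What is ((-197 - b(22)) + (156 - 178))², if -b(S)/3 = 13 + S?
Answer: 12996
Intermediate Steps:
b(S) = -39 - 3*S (b(S) = -3*(13 + S) = -39 - 3*S)
((-197 - b(22)) + (156 - 178))² = ((-197 - (-39 - 3*22)) + (156 - 178))² = ((-197 - (-39 - 66)) - 22)² = ((-197 - 1*(-105)) - 22)² = ((-197 + 105) - 22)² = (-92 - 22)² = (-114)² = 12996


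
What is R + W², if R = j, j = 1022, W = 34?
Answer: 2178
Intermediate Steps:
R = 1022
R + W² = 1022 + 34² = 1022 + 1156 = 2178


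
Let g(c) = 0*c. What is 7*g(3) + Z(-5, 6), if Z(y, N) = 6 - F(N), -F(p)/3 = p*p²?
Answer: 654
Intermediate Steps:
F(p) = -3*p³ (F(p) = -3*p*p² = -3*p³)
Z(y, N) = 6 + 3*N³ (Z(y, N) = 6 - (-3)*N³ = 6 + 3*N³)
g(c) = 0
7*g(3) + Z(-5, 6) = 7*0 + (6 + 3*6³) = 0 + (6 + 3*216) = 0 + (6 + 648) = 0 + 654 = 654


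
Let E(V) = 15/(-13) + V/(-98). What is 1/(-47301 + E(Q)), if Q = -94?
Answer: -637/30130861 ≈ -2.1141e-5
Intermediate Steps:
E(V) = -15/13 - V/98 (E(V) = 15*(-1/13) + V*(-1/98) = -15/13 - V/98)
1/(-47301 + E(Q)) = 1/(-47301 + (-15/13 - 1/98*(-94))) = 1/(-47301 + (-15/13 + 47/49)) = 1/(-47301 - 124/637) = 1/(-30130861/637) = -637/30130861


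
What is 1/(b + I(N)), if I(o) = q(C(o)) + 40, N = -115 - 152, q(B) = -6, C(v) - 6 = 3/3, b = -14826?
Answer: -1/14792 ≈ -6.7604e-5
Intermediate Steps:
C(v) = 7 (C(v) = 6 + 3/3 = 6 + 3*(1/3) = 6 + 1 = 7)
N = -267
I(o) = 34 (I(o) = -6 + 40 = 34)
1/(b + I(N)) = 1/(-14826 + 34) = 1/(-14792) = -1/14792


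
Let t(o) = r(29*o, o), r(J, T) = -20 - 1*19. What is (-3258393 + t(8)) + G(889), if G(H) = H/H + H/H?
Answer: -3258430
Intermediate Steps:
r(J, T) = -39 (r(J, T) = -20 - 19 = -39)
t(o) = -39
G(H) = 2 (G(H) = 1 + 1 = 2)
(-3258393 + t(8)) + G(889) = (-3258393 - 39) + 2 = -3258432 + 2 = -3258430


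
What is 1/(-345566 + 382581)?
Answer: 1/37015 ≈ 2.7016e-5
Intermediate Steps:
1/(-345566 + 382581) = 1/37015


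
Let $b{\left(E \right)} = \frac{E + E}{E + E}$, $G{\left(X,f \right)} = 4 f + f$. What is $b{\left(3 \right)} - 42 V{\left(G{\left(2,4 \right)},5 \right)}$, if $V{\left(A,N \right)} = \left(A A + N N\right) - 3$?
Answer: $-17723$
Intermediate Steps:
$G{\left(X,f \right)} = 5 f$
$b{\left(E \right)} = 1$ ($b{\left(E \right)} = \frac{2 E}{2 E} = 2 E \frac{1}{2 E} = 1$)
$V{\left(A,N \right)} = -3 + A^{2} + N^{2}$ ($V{\left(A,N \right)} = \left(A^{2} + N^{2}\right) - 3 = -3 + A^{2} + N^{2}$)
$b{\left(3 \right)} - 42 V{\left(G{\left(2,4 \right)},5 \right)} = 1 - 42 \left(-3 + \left(5 \cdot 4\right)^{2} + 5^{2}\right) = 1 - 42 \left(-3 + 20^{2} + 25\right) = 1 - 42 \left(-3 + 400 + 25\right) = 1 - 17724 = -17723$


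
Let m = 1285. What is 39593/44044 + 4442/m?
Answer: 246520453/56596540 ≈ 4.3558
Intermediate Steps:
39593/44044 + 4442/m = 39593/44044 + 4442/1285 = 246520453/56596540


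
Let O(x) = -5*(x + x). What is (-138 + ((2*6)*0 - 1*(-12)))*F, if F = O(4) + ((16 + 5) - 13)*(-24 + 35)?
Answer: -6048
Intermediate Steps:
O(x) = -10*x
F = 48 (F = -10*4 + ((16 + 5) - 13)*(-24 + 35) = -40 + (21 - 13)*11 = -40 + 8*11 = -40 + 88 = 48)
(-138 + ((2*6)*0 - 1*(-12)))*F = (-138 + ((2*6)*0 - 1*(-12)))*48 = (-138 + (12*0 + 12))*48 = (-138 + (0 + 12))*48 = (-138 + 12)*48 = -126*48 = -6048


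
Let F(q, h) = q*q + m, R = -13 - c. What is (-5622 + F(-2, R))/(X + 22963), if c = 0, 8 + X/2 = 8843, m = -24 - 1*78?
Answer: -5720/40633 ≈ -0.14077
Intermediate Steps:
m = -102 (m = -24 - 78 = -102)
X = 17670 (X = -16 + 2*8843 = -16 + 17686 = 17670)
R = -13 (R = -13 - 1*0 = -13 + 0 = -13)
F(q, h) = -102 + q² (F(q, h) = q*q - 102 = q² - 102 = -102 + q²)
(-5622 + F(-2, R))/(X + 22963) = (-5622 + (-102 + (-2)²))/(17670 + 22963) = (-5622 + (-102 + 4))/40633 = (-5622 - 98)*(1/40633) = -5720*1/40633 = -5720/40633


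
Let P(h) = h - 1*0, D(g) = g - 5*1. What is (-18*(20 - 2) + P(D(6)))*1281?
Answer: -413763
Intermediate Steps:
D(g) = -5 + g (D(g) = g - 5 = -5 + g)
P(h) = h (P(h) = h + 0 = h)
(-18*(20 - 2) + P(D(6)))*1281 = (-18*(20 - 2) + (-5 + 6))*1281 = (-18*18 + 1)*1281 = (-324 + 1)*1281 = -323*1281 = -413763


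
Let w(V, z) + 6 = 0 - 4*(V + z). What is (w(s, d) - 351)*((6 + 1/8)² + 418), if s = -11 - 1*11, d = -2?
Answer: -7608933/64 ≈ -1.1889e+5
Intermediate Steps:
s = -22 (s = -11 - 11 = -22)
w(V, z) = -6 - 4*V - 4*z (w(V, z) = -6 + (0 - 4*(V + z)) = -6 + (0 + (-4*V - 4*z)) = -6 + (-4*V - 4*z) = -6 - 4*V - 4*z)
(w(s, d) - 351)*((6 + 1/8)² + 418) = ((-6 - 4*(-22) - 4*(-2)) - 351)*((6 + 1/8)² + 418) = ((-6 + 88 + 8) - 351)*((6 + ⅛)² + 418) = (90 - 351)*((49/8)² + 418) = -261*(2401/64 + 418) = -261*29153/64 = -7608933/64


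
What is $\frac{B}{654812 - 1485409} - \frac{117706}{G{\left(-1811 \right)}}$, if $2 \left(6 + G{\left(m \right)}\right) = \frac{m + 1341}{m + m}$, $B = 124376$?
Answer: $\frac{354106685534932}{17855343709} \approx 19832.0$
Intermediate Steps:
$G{\left(m \right)} = -6 + \frac{1341 + m}{4 m}$ ($G{\left(m \right)} = -6 + \frac{\left(m + 1341\right) \frac{1}{m + m}}{2} = -6 + \frac{\left(1341 + m\right) \frac{1}{2 m}}{2} = -6 + \frac{\frac{1}{2} \frac{1}{m} \left(1341 + m\right)}{2} = -6 + \frac{1341 + m}{4 m}$)
$\frac{B}{654812 - 1485409} - \frac{117706}{G{\left(-1811 \right)}} = \frac{124376}{654812 - 1485409} - \frac{117706}{\frac{1}{4} \frac{1}{-1811} \left(1341 - -41653\right)} = \frac{124376}{-830597} - \frac{117706}{\frac{1}{4} \left(- \frac{1}{1811}\right) \left(1341 + 41653\right)} = 124376 \left(- \frac{1}{830597}\right) - \frac{117706}{\frac{1}{4} \left(- \frac{1}{1811}\right) 42994} = - \frac{124376}{830597} - \frac{117706}{- \frac{21497}{3622}} = - \frac{124376}{830597} - - \frac{426331132}{21497} = - \frac{124376}{830597} + \frac{426331132}{21497} = \frac{354106685534932}{17855343709}$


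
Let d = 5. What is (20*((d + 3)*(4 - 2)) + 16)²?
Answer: 112896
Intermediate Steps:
(20*((d + 3)*(4 - 2)) + 16)² = (20*((5 + 3)*(4 - 2)) + 16)² = (20*(8*2) + 16)² = (20*16 + 16)² = (320 + 16)² = 336² = 112896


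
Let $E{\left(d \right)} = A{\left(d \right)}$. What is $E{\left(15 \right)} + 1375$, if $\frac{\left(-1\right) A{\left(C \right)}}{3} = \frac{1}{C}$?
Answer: $\frac{6874}{5} \approx 1374.8$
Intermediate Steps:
$A{\left(C \right)} = - \frac{3}{C}$
$E{\left(d \right)} = - \frac{3}{d}$
$E{\left(15 \right)} + 1375 = - \frac{3}{15} + 1375 = \left(-3\right) \frac{1}{15} + 1375 = - \frac{1}{5} + 1375 = \frac{6874}{5}$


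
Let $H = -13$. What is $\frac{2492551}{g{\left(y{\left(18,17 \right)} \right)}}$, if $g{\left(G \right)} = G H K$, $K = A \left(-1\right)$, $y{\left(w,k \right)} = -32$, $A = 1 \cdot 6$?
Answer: $- \frac{2492551}{2496} \approx -998.62$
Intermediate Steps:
$A = 6$
$K = -6$ ($K = 6 \left(-1\right) = -6$)
$g{\left(G \right)} = 78 G$ ($g{\left(G \right)} = G \left(-13\right) \left(-6\right) = - 13 G \left(-6\right) = 78 G$)
$\frac{2492551}{g{\left(y{\left(18,17 \right)} \right)}} = \frac{2492551}{78 \left(-32\right)} = \frac{2492551}{-2496} = 2492551 \left(- \frac{1}{2496}\right) = - \frac{2492551}{2496}$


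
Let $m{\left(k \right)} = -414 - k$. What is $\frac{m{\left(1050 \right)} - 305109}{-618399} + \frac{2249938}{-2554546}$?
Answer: $- \frac{101367429734}{263288115309} \approx -0.38501$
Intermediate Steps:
$\frac{m{\left(1050 \right)} - 305109}{-618399} + \frac{2249938}{-2554546} = \frac{\left(-414 - 1050\right) - 305109}{-618399} + \frac{2249938}{-2554546} = \left(\left(-414 - 1050\right) - 305109\right) \left(- \frac{1}{618399}\right) + 2249938 \left(- \frac{1}{2554546}\right) = \left(-1464 - 305109\right) \left(- \frac{1}{618399}\right) - \frac{1124969}{1277273} = \left(-306573\right) \left(- \frac{1}{618399}\right) - \frac{1124969}{1277273} = \frac{102191}{206133} - \frac{1124969}{1277273} = - \frac{101367429734}{263288115309}$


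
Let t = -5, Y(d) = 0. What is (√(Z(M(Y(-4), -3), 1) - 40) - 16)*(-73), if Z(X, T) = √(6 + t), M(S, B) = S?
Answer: 1168 - 73*I*√39 ≈ 1168.0 - 455.88*I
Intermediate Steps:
Z(X, T) = 1 (Z(X, T) = √(6 - 5) = √1 = 1)
(√(Z(M(Y(-4), -3), 1) - 40) - 16)*(-73) = (√(1 - 40) - 16)*(-73) = (√(-39) - 16)*(-73) = (I*√39 - 16)*(-73) = (-16 + I*√39)*(-73) = 1168 - 73*I*√39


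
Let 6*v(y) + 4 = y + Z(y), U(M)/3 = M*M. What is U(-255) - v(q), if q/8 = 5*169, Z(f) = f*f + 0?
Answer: -22266953/3 ≈ -7.4223e+6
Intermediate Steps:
Z(f) = f² (Z(f) = f² + 0 = f²)
q = 6760 (q = 8*(5*169) = 8*845 = 6760)
U(M) = 3*M² (U(M) = 3*(M*M) = 3*M²)
v(y) = -⅔ + y/6 + y²/6 (v(y) = -⅔ + (y + y²)/6 = -⅔ + (y/6 + y²/6) = -⅔ + y/6 + y²/6)
U(-255) - v(q) = 3*(-255)² - (-⅔ + (⅙)*6760 + (⅙)*6760²) = 3*65025 - (-⅔ + 3380/3 + (⅙)*45697600) = 195075 - (-⅔ + 3380/3 + 22848800/3) = 195075 - 1*22852178/3 = 195075 - 22852178/3 = -22266953/3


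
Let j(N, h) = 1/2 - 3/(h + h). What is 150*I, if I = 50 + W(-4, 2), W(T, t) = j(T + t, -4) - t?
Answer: 29325/4 ≈ 7331.3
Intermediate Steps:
j(N, h) = ½ - 3/(2*h) (j(N, h) = 1*(½) - 3*1/(2*h) = ½ - 3/(2*h))
W(T, t) = 7/8 - t (W(T, t) = (½)*(-3 - 4)/(-4) - t = (½)*(-¼)*(-7) - t = 7/8 - t)
I = 391/8 (I = 50 + (7/8 - 1*2) = 50 + (7/8 - 2) = 50 - 9/8 = 391/8 ≈ 48.875)
150*I = 150*(391/8) = 29325/4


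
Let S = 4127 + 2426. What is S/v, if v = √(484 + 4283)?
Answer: 6553*√4767/4767 ≈ 94.911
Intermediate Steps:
S = 6553
v = √4767 ≈ 69.043
S/v = 6553/(√4767) = 6553*(√4767/4767) = 6553*√4767/4767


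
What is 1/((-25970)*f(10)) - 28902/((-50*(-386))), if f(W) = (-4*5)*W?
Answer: -1501169687/1002442000 ≈ -1.4975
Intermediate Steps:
f(W) = -20*W
1/((-25970)*f(10)) - 28902/((-50*(-386))) = 1/((-25970)*((-20*10))) - 28902/((-50*(-386))) = -1/25970/(-200) - 28902/19300 = -1/25970*(-1/200) - 28902*1/19300 = 1/5194000 - 14451/9650 = -1501169687/1002442000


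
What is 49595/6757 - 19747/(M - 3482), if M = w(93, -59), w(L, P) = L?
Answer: 301507934/22899473 ≈ 13.167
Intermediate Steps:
M = 93
49595/6757 - 19747/(M - 3482) = 49595/6757 - 19747/(93 - 3482) = 49595*(1/6757) - 19747/(-3389) = 49595/6757 - 19747*(-1/3389) = 49595/6757 + 19747/3389 = 301507934/22899473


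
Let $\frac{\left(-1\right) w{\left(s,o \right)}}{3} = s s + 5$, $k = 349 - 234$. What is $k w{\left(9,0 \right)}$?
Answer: $-29670$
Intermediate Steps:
$k = 115$ ($k = 349 - 234 = 115$)
$w{\left(s,o \right)} = -15 - 3 s^{2}$ ($w{\left(s,o \right)} = - 3 \left(s s + 5\right) = - 3 \left(s^{2} + 5\right) = - 3 \left(5 + s^{2}\right) = -15 - 3 s^{2}$)
$k w{\left(9,0 \right)} = 115 \left(-15 - 3 \cdot 9^{2}\right) = 115 \left(-15 - 243\right) = 115 \left(-258\right) = -29670$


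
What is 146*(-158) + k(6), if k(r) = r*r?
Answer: -23032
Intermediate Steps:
k(r) = r**2
146*(-158) + k(6) = 146*(-158) + 6**2 = -23068 + 36 = -23032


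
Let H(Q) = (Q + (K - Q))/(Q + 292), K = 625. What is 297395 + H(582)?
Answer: 259923855/874 ≈ 2.9740e+5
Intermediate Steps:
H(Q) = 625/(292 + Q) (H(Q) = (Q + (625 - Q))/(Q + 292) = 625/(292 + Q))
297395 + H(582) = 297395 + 625/(292 + 582) = 297395 + 625/874 = 259923855/874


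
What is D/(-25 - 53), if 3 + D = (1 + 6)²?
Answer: -23/39 ≈ -0.58974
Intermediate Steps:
D = 46 (D = -3 + (1 + 6)² = -3 + 7² = -3 + 49 = 46)
D/(-25 - 53) = 46/(-25 - 53) = 46/(-78) = -1/78*46 = -23/39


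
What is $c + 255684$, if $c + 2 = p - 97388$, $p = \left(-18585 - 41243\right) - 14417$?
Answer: $84049$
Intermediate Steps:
$p = -74245$ ($p = -59828 - 14417 = -74245$)
$c = -171635$ ($c = -2 - 171633 = -171635$)
$c + 255684 = -171635 + 255684 = 84049$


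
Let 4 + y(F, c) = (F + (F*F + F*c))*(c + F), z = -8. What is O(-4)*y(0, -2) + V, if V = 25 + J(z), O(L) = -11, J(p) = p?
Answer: 61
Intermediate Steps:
V = 17 (V = 25 - 8 = 17)
y(F, c) = -4 + (F + c)*(F + F**2 + F*c) (y(F, c) = -4 + (F + (F*F + F*c))*(c + F) = -4 + (F + (F**2 + F*c))*(F + c) = -4 + (F + F**2 + F*c)*(F + c) = -4 + (F + c)*(F + F**2 + F*c))
O(-4)*y(0, -2) + V = -11*(-4 + 0**2 + 0**3 + 0*(-2) + 0*(-2)**2 + 2*(-2)*0**2) + 17 = -11*(-4 + 0 + 0 + 0 + 0*4 + 2*(-2)*0) + 17 = -11*(-4 + 0 + 0 + 0 + 0 + 0) + 17 = -11*(-4) + 17 = 44 + 17 = 61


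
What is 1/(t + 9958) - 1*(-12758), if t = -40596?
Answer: 390879603/30638 ≈ 12758.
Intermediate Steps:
1/(t + 9958) - 1*(-12758) = 1/(-40596 + 9958) - 1*(-12758) = 1/(-30638) + 12758 = -1/30638 + 12758 = 390879603/30638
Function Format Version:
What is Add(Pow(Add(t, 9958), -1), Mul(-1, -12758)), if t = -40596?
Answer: Rational(390879603, 30638) ≈ 12758.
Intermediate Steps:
Add(Pow(Add(t, 9958), -1), Mul(-1, -12758)) = Add(Pow(Add(-40596, 9958), -1), Mul(-1, -12758)) = Add(Pow(-30638, -1), 12758) = Add(Rational(-1, 30638), 12758) = Rational(390879603, 30638)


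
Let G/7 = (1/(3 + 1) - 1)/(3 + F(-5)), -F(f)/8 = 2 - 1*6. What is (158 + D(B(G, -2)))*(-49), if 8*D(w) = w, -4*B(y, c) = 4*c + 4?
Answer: -61985/8 ≈ -7748.1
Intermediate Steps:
F(f) = 32 (F(f) = -8*(2 - 1*6) = -8*(2 - 6) = -8*(-4) = 32)
G = -3/20 (G = 7*((1/(3 + 1) - 1)/(3 + 32)) = 7*((1/4 - 1)/35) = 7*((¼ - 1)*(1/35)) = 7*(-¾*1/35) = 7*(-3/140) = -3/20 ≈ -0.15000)
B(y, c) = -1 - c (B(y, c) = -(4*c + 4)/4 = -(4 + 4*c)/4 = -1 - c)
D(w) = w/8
(158 + D(B(G, -2)))*(-49) = (158 + (-1 - 1*(-2))/8)*(-49) = (158 + (-1 + 2)/8)*(-49) = (158 + (⅛)*1)*(-49) = (158 + ⅛)*(-49) = (1265/8)*(-49) = -61985/8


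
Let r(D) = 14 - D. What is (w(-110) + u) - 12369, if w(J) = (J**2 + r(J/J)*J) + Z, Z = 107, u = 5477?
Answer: 3885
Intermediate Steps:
w(J) = 107 + J**2 + 13*J (w(J) = (J**2 + (14 - J/J)*J) + 107 = (J**2 + (14 - 1*1)*J) + 107 = (J**2 + (14 - 1)*J) + 107 = (J**2 + 13*J) + 107 = 107 + J**2 + 13*J)
(w(-110) + u) - 12369 = ((107 + (-110)**2 + 13*(-110)) + 5477) - 12369 = ((107 + 12100 - 1430) + 5477) - 12369 = (10777 + 5477) - 12369 = 16254 - 12369 = 3885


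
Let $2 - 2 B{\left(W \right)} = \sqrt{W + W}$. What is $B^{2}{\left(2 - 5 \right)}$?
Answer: $\frac{\left(2 - i \sqrt{6}\right)^{2}}{4} \approx -0.5 - 2.4495 i$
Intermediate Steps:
$B{\left(W \right)} = 1 - \frac{\sqrt{2} \sqrt{W}}{2}$ ($B{\left(W \right)} = 1 - \frac{\sqrt{W + W}}{2} = 1 - \frac{\sqrt{2 W}}{2} = 1 - \frac{\sqrt{2} \sqrt{W}}{2}$)
$B^{2}{\left(2 - 5 \right)} = \left(1 - \frac{\sqrt{2} \sqrt{2 - 5}}{2}\right)^{2} = \left(1 - \frac{\sqrt{2} \sqrt{-3}}{2}\right)^{2} = \left(1 - \frac{\sqrt{2} i \sqrt{3}}{2}\right)^{2} = \left(1 - \frac{i \sqrt{6}}{2}\right)^{2}$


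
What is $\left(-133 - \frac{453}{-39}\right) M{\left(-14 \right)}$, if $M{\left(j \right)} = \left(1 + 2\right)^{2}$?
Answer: $- \frac{14202}{13} \approx -1092.5$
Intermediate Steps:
$M{\left(j \right)} = 9$ ($M{\left(j \right)} = 3^{2} = 9$)
$\left(-133 - \frac{453}{-39}\right) M{\left(-14 \right)} = \left(-133 - \frac{453}{-39}\right) 9 = \left(-133 - - \frac{151}{13}\right) 9 = \left(-133 + \frac{151}{13}\right) 9 = \left(- \frac{1578}{13}\right) 9 = - \frac{14202}{13}$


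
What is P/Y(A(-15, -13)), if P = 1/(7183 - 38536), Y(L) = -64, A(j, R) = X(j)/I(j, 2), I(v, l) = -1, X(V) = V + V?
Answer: 1/2006592 ≈ 4.9836e-7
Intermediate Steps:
X(V) = 2*V
A(j, R) = -2*j (A(j, R) = (2*j)/(-1) = (2*j)*(-1) = -2*j)
P = -1/31353 (P = 1/(-31353) = -1/31353 ≈ -3.1895e-5)
P/Y(A(-15, -13)) = -1/31353/(-64) = -1/31353*(-1/64) = 1/2006592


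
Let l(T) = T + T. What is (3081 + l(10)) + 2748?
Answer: 5849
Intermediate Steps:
l(T) = 2*T
(3081 + l(10)) + 2748 = (3081 + 2*10) + 2748 = (3081 + 20) + 2748 = 3101 + 2748 = 5849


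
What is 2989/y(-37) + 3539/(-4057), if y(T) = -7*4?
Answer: -1746495/16228 ≈ -107.62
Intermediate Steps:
y(T) = -28
2989/y(-37) + 3539/(-4057) = 2989/(-28) + 3539/(-4057) = 2989*(-1/28) + 3539*(-1/4057) = -427/4 - 3539/4057 = -1746495/16228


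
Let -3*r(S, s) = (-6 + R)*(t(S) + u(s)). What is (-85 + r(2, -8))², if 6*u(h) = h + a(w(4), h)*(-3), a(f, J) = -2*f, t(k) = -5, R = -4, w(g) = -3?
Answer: 1092025/81 ≈ 13482.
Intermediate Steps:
u(h) = -3 + h/6 (u(h) = (h - 2*(-3)*(-3))/6 = (h + 6*(-3))/6 = (h - 18)/6 = (-18 + h)/6 = -3 + h/6)
r(S, s) = -80/3 + 5*s/9 (r(S, s) = -(-6 - 4)*(-5 + (-3 + s/6))/3 = -(-10)*(-8 + s/6)/3 = -(80 - 5*s/3)/3 = -80/3 + 5*s/9)
(-85 + r(2, -8))² = (-85 + (-80/3 + (5/9)*(-8)))² = (-85 + (-80/3 - 40/9))² = (-85 - 280/9)² = (-1045/9)² = 1092025/81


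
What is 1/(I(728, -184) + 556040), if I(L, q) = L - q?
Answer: 1/556952 ≈ 1.7955e-6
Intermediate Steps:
1/(I(728, -184) + 556040) = 1/((728 - 1*(-184)) + 556040) = 1/((728 + 184) + 556040) = 1/(912 + 556040) = 1/556952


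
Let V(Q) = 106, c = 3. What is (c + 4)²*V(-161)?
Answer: 5194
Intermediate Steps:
(c + 4)²*V(-161) = (3 + 4)²*106 = 7²*106 = 49*106 = 5194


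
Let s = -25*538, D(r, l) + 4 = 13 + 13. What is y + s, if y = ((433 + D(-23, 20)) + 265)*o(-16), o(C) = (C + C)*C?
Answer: 355190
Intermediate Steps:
D(r, l) = 22 (D(r, l) = -4 + (13 + 13) = -4 + 26 = 22)
o(C) = 2*C² (o(C) = (2*C)*C = 2*C²)
y = 368640 (y = ((433 + 22) + 265)*(2*(-16)²) = (455 + 265)*(2*256) = 720*512 = 368640)
s = -13450
y + s = 368640 - 13450 = 355190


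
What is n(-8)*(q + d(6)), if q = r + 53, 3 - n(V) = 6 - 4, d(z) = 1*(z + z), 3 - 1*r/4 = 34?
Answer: -59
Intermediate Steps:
r = -124 (r = 12 - 4*34 = 12 - 136 = -124)
d(z) = 2*z (d(z) = 1*(2*z) = 2*z)
n(V) = 1 (n(V) = 3 - (6 - 4) = 3 - 1*2 = 3 - 2 = 1)
q = -71 (q = -124 + 53 = -71)
n(-8)*(q + d(6)) = 1*(-71 + 2*6) = 1*(-71 + 12) = 1*(-59) = -59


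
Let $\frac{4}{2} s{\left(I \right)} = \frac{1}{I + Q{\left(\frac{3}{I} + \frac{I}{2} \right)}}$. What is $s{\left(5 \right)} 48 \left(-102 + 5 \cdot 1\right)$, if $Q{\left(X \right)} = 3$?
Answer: $-291$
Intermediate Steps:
$s{\left(I \right)} = \frac{1}{2 \left(3 + I\right)}$ ($s{\left(I \right)} = \frac{1}{2 \left(I + 3\right)} = \frac{1}{2 \left(3 + I\right)}$)
$s{\left(5 \right)} 48 \left(-102 + 5 \cdot 1\right) = \frac{1}{2 \left(3 + 5\right)} 48 \left(-102 + 5 \cdot 1\right) = \frac{1}{2 \cdot 8} \cdot 48 \left(-102 + 5\right) = \frac{1}{2} \cdot \frac{1}{8} \cdot 48 \left(-97\right) = \frac{1}{16} \cdot 48 \left(-97\right) = 3 \left(-97\right) = -291$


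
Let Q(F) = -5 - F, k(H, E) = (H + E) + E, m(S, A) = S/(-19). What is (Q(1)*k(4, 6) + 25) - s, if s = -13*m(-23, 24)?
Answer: -1050/19 ≈ -55.263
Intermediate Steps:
m(S, A) = -S/19 (m(S, A) = S*(-1/19) = -S/19)
k(H, E) = H + 2*E (k(H, E) = (E + H) + E = H + 2*E)
s = -299/19 (s = -(-13)*(-23)/19 = -13*23/19 = -299/19 ≈ -15.737)
(Q(1)*k(4, 6) + 25) - s = ((-5 - 1*1)*(4 + 2*6) + 25) - 1*(-299/19) = ((-5 - 1)*(4 + 12) + 25) + 299/19 = (-6*16 + 25) + 299/19 = (-96 + 25) + 299/19 = -71 + 299/19 = -1050/19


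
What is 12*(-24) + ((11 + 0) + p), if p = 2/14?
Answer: -1938/7 ≈ -276.86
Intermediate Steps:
p = 1/7 (p = 2*(1/14) = 1/7 ≈ 0.14286)
12*(-24) + ((11 + 0) + p) = 12*(-24) + ((11 + 0) + 1/7) = -288 + (11 + 1/7) = -288 + 78/7 = -1938/7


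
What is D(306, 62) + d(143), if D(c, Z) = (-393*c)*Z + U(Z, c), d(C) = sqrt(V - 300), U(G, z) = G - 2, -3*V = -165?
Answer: -7455936 + 7*I*sqrt(5) ≈ -7.4559e+6 + 15.652*I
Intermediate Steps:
V = 55 (V = -1/3*(-165) = 55)
U(G, z) = -2 + G
d(C) = 7*I*sqrt(5) (d(C) = sqrt(55 - 300) = sqrt(-245) = 7*I*sqrt(5))
D(c, Z) = -2 + Z - 393*Z*c (D(c, Z) = (-393*c)*Z + (-2 + Z) = -393*Z*c + (-2 + Z) = -2 + Z - 393*Z*c)
D(306, 62) + d(143) = (-2 + 62 - 393*62*306) + 7*I*sqrt(5) = (-2 + 62 - 7455996) + 7*I*sqrt(5) = -7455936 + 7*I*sqrt(5)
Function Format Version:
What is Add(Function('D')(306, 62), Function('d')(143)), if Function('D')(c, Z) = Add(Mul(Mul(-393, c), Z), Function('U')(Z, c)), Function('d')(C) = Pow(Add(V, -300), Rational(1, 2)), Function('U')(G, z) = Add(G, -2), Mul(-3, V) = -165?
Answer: Add(-7455936, Mul(7, I, Pow(5, Rational(1, 2)))) ≈ Add(-7.4559e+6, Mul(15.652, I))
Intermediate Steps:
V = 55 (V = Mul(Rational(-1, 3), -165) = 55)
Function('U')(G, z) = Add(-2, G)
Function('d')(C) = Mul(7, I, Pow(5, Rational(1, 2))) (Function('d')(C) = Pow(Add(55, -300), Rational(1, 2)) = Pow(-245, Rational(1, 2)) = Mul(7, I, Pow(5, Rational(1, 2))))
Function('D')(c, Z) = Add(-2, Z, Mul(-393, Z, c)) (Function('D')(c, Z) = Add(Mul(Mul(-393, c), Z), Add(-2, Z)) = Add(Mul(-393, Z, c), Add(-2, Z)) = Add(-2, Z, Mul(-393, Z, c)))
Add(Function('D')(306, 62), Function('d')(143)) = Add(Add(-2, 62, Mul(-393, 62, 306)), Mul(7, I, Pow(5, Rational(1, 2)))) = Add(Add(-2, 62, -7455996), Mul(7, I, Pow(5, Rational(1, 2)))) = Add(-7455936, Mul(7, I, Pow(5, Rational(1, 2))))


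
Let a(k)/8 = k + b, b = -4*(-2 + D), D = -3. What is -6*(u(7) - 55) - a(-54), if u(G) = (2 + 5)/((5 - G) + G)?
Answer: 2968/5 ≈ 593.60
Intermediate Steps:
u(G) = 7/5
b = 20 (b = -4*(-2 - 3) = -4*(-5) = 20)
a(k) = 160 + 8*k (a(k) = 8*(k + 20) = 8*(20 + k) = 160 + 8*k)
-6*(u(7) - 55) - a(-54) = -6*(7/5 - 55) - (160 + 8*(-54)) = -6*(-268/5) - (160 - 432) = 1608/5 - 1*(-272) = 1608/5 + 272 = 2968/5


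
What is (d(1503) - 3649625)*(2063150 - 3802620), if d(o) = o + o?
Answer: 6343184351930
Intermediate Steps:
d(o) = 2*o
(d(1503) - 3649625)*(2063150 - 3802620) = (2*1503 - 3649625)*(2063150 - 3802620) = (3006 - 3649625)*(-1739470) = -3646619*(-1739470) = 6343184351930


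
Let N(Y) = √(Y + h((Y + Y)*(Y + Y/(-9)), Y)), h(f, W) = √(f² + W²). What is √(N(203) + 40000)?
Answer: √(360000 + 3*√203*√(9 + √10549585))/3 ≈ 200.68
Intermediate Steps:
h(f, W) = √(W² + f²)
N(Y) = √(Y + √(Y² + 256*Y⁴/81)) (N(Y) = √(Y + √(Y² + ((Y + Y)*(Y + Y/(-9)))²)) = √(Y + √(Y² + ((2*Y)*(Y + Y*(-⅑)))²)) = √(Y + √(Y² + ((2*Y)*(Y - Y/9))²)) = √(Y + √(Y² + ((2*Y)*(8*Y/9))²)) = √(Y + √(Y² + (16*Y²/9)²)) = √(Y + √(Y² + 256*Y⁴/81)))
√(N(203) + 40000) = √(√(√(203²*(81 + 256*203²)) + 9*203)/3 + 40000) = √(√(√(41209*(81 + 256*41209)) + 1827)/3 + 40000) = √(√(√(41209*(81 + 10549504)) + 1827)/3 + 40000) = √(√(√(41209*10549585) + 1827)/3 + 40000) = √(√(√434737848265 + 1827)/3 + 40000) = √(√(203*√10549585 + 1827)/3 + 40000) = √(√(1827 + 203*√10549585)/3 + 40000) = √(40000 + √(1827 + 203*√10549585)/3)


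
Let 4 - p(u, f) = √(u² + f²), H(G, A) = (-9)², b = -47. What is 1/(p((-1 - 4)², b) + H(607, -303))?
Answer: 85/4391 + √2834/4391 ≈ 0.031482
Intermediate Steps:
H(G, A) = 81
p(u, f) = 4 - √(f² + u²) (p(u, f) = 4 - √(u² + f²) = 4 - √(f² + u²))
1/(p((-1 - 4)², b) + H(607, -303)) = 1/((4 - √((-47)² + ((-1 - 4)²)²)) + 81) = 1/((4 - √(2209 + ((-5)²)²)) + 81) = 1/((4 - √(2209 + 25²)) + 81) = 1/((4 - √(2209 + 625)) + 81) = 1/((4 - √2834) + 81) = 1/(85 - √2834)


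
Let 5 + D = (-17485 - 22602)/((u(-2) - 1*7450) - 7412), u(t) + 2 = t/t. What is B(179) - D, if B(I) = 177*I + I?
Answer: 473599134/14863 ≈ 31864.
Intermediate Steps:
u(t) = -1 (u(t) = -2 + t/t = -2 + 1 = -1)
D = -34228/14863 (D = -5 + (-17485 - 22602)/((-1 - 1*7450) - 7412) = -5 - 40087/((-1 - 7450) - 7412) = -5 - 40087/(-7451 - 7412) = -5 - 40087/(-14863) = -5 - 40087*(-1/14863) = -5 + 40087/14863 = -34228/14863 ≈ -2.3029)
B(I) = 178*I
B(179) - D = 178*179 - 1*(-34228/14863) = 31862 + 34228/14863 = 473599134/14863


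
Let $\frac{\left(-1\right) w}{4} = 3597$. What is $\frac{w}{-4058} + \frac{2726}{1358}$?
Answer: $\frac{7650253}{1377691} \approx 5.553$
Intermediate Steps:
$w = -14388$ ($w = \left(-4\right) 3597 = -14388$)
$\frac{w}{-4058} + \frac{2726}{1358} = - \frac{14388}{-4058} + \frac{2726}{1358} = \left(-14388\right) \left(- \frac{1}{4058}\right) + 2726 \cdot \frac{1}{1358} = \frac{7194}{2029} + \frac{1363}{679} = \frac{7650253}{1377691}$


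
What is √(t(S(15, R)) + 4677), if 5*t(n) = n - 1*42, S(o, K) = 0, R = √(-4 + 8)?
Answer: √116715/5 ≈ 68.327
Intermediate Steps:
R = 2 (R = √4 = 2)
t(n) = -42/5 + n/5 (t(n) = (n - 1*42)/5 = (n - 42)/5 = (-42 + n)/5 = -42/5 + n/5)
√(t(S(15, R)) + 4677) = √((-42/5 + (⅕)*0) + 4677) = √((-42/5 + 0) + 4677) = √(-42/5 + 4677) = √(23343/5) = √116715/5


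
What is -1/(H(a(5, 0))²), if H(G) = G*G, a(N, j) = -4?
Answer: -1/256 ≈ -0.0039063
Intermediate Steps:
H(G) = G²
-1/(H(a(5, 0))²) = -1/(((-4)²)²) = -1/(16²) = -1/256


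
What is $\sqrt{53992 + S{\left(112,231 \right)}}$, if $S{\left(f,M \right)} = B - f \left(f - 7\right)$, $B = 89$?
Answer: $\sqrt{42321} \approx 205.72$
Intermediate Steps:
$S{\left(f,M \right)} = 89 - f \left(-7 + f\right)$ ($S{\left(f,M \right)} = 89 - f \left(f - 7\right) = 89 - f \left(-7 + f\right)$)
$\sqrt{53992 + S{\left(112,231 \right)}} = \sqrt{53992 + \left(89 - 112^{2} + 7 \cdot 112\right)} = \sqrt{53992 + \left(89 - 12544 + 784\right)} = \sqrt{53992 - 11671} = \sqrt{42321}$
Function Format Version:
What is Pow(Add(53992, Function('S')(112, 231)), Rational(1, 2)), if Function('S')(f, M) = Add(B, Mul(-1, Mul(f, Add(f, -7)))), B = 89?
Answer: Pow(42321, Rational(1, 2)) ≈ 205.72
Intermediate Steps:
Function('S')(f, M) = Add(89, Mul(-1, f, Add(-7, f))) (Function('S')(f, M) = Add(89, Mul(-1, Mul(f, Add(f, -7)))) = Add(89, Mul(-1, Mul(f, Add(-7, f)))) = Add(89, Mul(-1, f, Add(-7, f))))
Pow(Add(53992, Function('S')(112, 231)), Rational(1, 2)) = Pow(Add(53992, Add(89, Mul(-1, Pow(112, 2)), Mul(7, 112))), Rational(1, 2)) = Pow(Add(53992, Add(89, Mul(-1, 12544), 784)), Rational(1, 2)) = Pow(Add(53992, Add(89, -12544, 784)), Rational(1, 2)) = Pow(Add(53992, -11671), Rational(1, 2)) = Pow(42321, Rational(1, 2))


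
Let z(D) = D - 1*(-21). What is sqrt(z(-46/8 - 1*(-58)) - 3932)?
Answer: 21*I*sqrt(35)/2 ≈ 62.119*I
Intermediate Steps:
z(D) = 21 + D (z(D) = D + 21 = 21 + D)
sqrt(z(-46/8 - 1*(-58)) - 3932) = sqrt((21 + (-46/8 - 1*(-58))) - 3932) = sqrt((21 + (-46*1/8 + 58)) - 3932) = sqrt((21 + (-23/4 + 58)) - 3932) = sqrt((21 + 209/4) - 3932) = sqrt(293/4 - 3932) = sqrt(-15435/4) = 21*I*sqrt(35)/2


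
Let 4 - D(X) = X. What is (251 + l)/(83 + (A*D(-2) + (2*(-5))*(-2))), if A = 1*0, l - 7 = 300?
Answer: 558/103 ≈ 5.4175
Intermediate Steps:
D(X) = 4 - X
l = 307 (l = 7 + 300 = 307)
A = 0
(251 + l)/(83 + (A*D(-2) + (2*(-5))*(-2))) = (251 + 307)/(83 + (0*(4 - 1*(-2)) + (2*(-5))*(-2))) = 558/(83 + (0*(4 + 2) - 10*(-2))) = 558/(83 + (0*6 + 20)) = 558/(83 + (0 + 20)) = 558/(83 + 20) = 558/103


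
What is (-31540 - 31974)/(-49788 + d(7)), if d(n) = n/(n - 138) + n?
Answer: 4160167/3260659 ≈ 1.2759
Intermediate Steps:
d(n) = n + n/(-138 + n) (d(n) = n/(-138 + n) + n = n + n/(-138 + n))
(-31540 - 31974)/(-49788 + d(7)) = (-31540 - 31974)/(-49788 + 7*(-137 + 7)/(-138 + 7)) = -63514/(-49788 + 7*(-130)/(-131)) = -63514/(-49788 + 7*(-1/131)*(-130)) = -63514/(-49788 + 910/131) = -63514/(-6521318/131) = -63514*(-131/6521318) = 4160167/3260659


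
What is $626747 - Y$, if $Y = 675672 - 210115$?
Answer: $161190$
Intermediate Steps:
$Y = 465557$ ($Y = 675672 - 210115 = 465557$)
$626747 - Y = 626747 - 465557 = 161190$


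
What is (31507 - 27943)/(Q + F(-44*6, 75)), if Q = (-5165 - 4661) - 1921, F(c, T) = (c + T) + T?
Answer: -3564/11861 ≈ -0.30048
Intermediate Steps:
F(c, T) = c + 2*T (F(c, T) = (T + c) + T = c + 2*T)
Q = -11747 (Q = -9826 - 1921 = -11747)
(31507 - 27943)/(Q + F(-44*6, 75)) = (31507 - 27943)/(-11747 + (-44*6 + 2*75)) = 3564/(-11747 + (-264 + 150)) = 3564/(-11747 - 114) = 3564/(-11861) = 3564*(-1/11861) = -3564/11861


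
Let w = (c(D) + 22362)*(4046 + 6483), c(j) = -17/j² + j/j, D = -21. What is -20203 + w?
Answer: 103828783391/441 ≈ 2.3544e+8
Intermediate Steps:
c(j) = 1 - 17/j² (c(j) = -17/j² + 1 = 1 - 17/j²)
w = 103837692914/441 (w = ((1 - 17/(-21)²) + 22362)*(4046 + 6483) = ((1 - 17*1/441) + 22362)*10529 = ((1 - 17/441) + 22362)*10529 = (424/441 + 22362)*10529 = (9862066/441)*10529 = 103837692914/441 ≈ 2.3546e+8)
-20203 + w = -20203 + 103837692914/441 = 103828783391/441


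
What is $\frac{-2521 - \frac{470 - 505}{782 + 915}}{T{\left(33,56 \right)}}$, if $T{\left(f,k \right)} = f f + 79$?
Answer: $- \frac{2139051}{991048} \approx -2.1584$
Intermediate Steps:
$T{\left(f,k \right)} = 79 + f^{2}$ ($T{\left(f,k \right)} = f^{2} + 79 = 79 + f^{2}$)
$\frac{-2521 - \frac{470 - 505}{782 + 915}}{T{\left(33,56 \right)}} = \frac{-2521 - \frac{470 - 505}{782 + 915}}{79 + 33^{2}} = \frac{-2521 - \frac{470 - 505}{1697}}{79 + 1089} = \frac{-2521 - \left(-35\right) \frac{1}{1697}}{1168} = \left(-2521 - - \frac{35}{1697}\right) \frac{1}{1168} = \left(-2521 + \frac{35}{1697}\right) \frac{1}{1168} = \left(- \frac{4278102}{1697}\right) \frac{1}{1168} = - \frac{2139051}{991048}$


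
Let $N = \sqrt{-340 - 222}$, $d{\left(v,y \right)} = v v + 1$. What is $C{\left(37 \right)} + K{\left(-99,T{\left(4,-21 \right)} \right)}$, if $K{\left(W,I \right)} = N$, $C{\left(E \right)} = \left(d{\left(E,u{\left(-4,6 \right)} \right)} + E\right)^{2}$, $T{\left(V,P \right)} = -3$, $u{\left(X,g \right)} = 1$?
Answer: $1979649 + i \sqrt{562} \approx 1.9796 \cdot 10^{6} + 23.707 i$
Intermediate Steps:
$d{\left(v,y \right)} = 1 + v^{2}$ ($d{\left(v,y \right)} = v^{2} + 1 = 1 + v^{2}$)
$C{\left(E \right)} = \left(1 + E + E^{2}\right)^{2}$ ($C{\left(E \right)} = \left(\left(1 + E^{2}\right) + E\right)^{2} = \left(1 + E + E^{2}\right)^{2}$)
$N = i \sqrt{562}$ ($N = \sqrt{-562} = i \sqrt{562} \approx 23.707 i$)
$K{\left(W,I \right)} = i \sqrt{562}$
$C{\left(37 \right)} + K{\left(-99,T{\left(4,-21 \right)} \right)} = \left(1 + 37 + 37^{2}\right)^{2} + i \sqrt{562} = \left(1 + 37 + 1369\right)^{2} + i \sqrt{562} = 1407^{2} + i \sqrt{562} = 1979649 + i \sqrt{562}$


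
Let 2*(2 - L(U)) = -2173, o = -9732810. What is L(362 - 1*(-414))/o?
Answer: -2177/19465620 ≈ -0.00011184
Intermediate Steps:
L(U) = 2177/2 (L(U) = 2 - 1/2*(-2173) = 2 + 2173/2 = 2177/2)
L(362 - 1*(-414))/o = (2177/2)/(-9732810) = (2177/2)*(-1/9732810) = -2177/19465620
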